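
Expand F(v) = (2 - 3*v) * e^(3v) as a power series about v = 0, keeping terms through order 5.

Shift and add copies of the series according to the polynomial's terms.

-243*v^5/40 - 27*v^4/4 - 9*v^3/2 + 3*v + 2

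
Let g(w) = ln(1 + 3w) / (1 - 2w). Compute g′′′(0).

Multiply the two series term by term and collect like powers.
From the series, [w^3] g = 12; multiply by 3! = 6 to get 72.

72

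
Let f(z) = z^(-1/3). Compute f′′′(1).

-28/27

Compute the successive derivatives at the expansion point and divide by k!.
The coefficient of (z - 1)^3 in the expansion is -14/81, so f′′′(1) = 3! * (-14/81) = -28/27.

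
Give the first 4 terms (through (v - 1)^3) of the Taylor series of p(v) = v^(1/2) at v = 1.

(v - 1)^3/16 - (v - 1)^2/8 + (v - 1)/2 + 1

Compute the successive derivatives at the expansion point and divide by k!.
p(1) = 1
p′(1) = 1/2
p′′(1) = -1/4
p′′′(1) = 3/8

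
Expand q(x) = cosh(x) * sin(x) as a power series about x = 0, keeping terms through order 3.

Take the Cauchy product of the two expansions.
q(0) = 0
q′(0) = 1
q′′(0) = 0
q′′′(0) = 2

x^3/3 + x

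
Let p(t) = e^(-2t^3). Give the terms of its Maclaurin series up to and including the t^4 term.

p(0) = 1
p′(0) = 0
p′′(0) = 0
p′′′(0) = -12
p^(4)(0) = 0
The Taylor polynomial is Σ p^(k)(0)/k! · t^k.

1 - 2*t^3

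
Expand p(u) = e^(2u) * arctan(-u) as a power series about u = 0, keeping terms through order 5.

-u^5/5 - 2*u^4/3 - 5*u^3/3 - 2*u^2 - u

Take the Cauchy product of the two expansions.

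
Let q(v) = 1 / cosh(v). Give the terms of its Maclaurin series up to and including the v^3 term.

1 - v^2/2

Write the quotient as an unknown series and match coefficients against numerator = denominator · series.
q(0) = 1
q′(0) = 0
q′′(0) = -1
q′′′(0) = 0
The Taylor polynomial is Σ q^(k)(0)/k! · v^k.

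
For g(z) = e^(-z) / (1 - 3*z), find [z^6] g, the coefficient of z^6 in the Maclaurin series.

Multiply the numerator's expansion by the denominator's geometric series.

376093/720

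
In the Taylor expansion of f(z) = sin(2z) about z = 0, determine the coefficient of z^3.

f(0) = 0
f′(0) = 2
f′′(0) = 0
f′′′(0) = -8
So c_3 = f′′′(0)/3! = -4/3.

-4/3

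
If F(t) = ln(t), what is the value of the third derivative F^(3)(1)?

2

The coefficient of (t - 1)^3 in the expansion is 1/3, so F′′′(1) = 3! * (1/3) = 2.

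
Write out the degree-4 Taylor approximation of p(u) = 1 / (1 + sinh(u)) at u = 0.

4*u^4/3 - 7*u^3/6 + u^2 - u + 1

Use the geometric series for the reciprocal, then substitute.
p(0) = 1
p′(0) = -1
p′′(0) = 2
p′′′(0) = -7
p^(4)(0) = 32
Then c_k = p^(k)(0)/k! gives each Taylor coefficient.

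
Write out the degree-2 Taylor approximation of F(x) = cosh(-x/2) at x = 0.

Compute the successive derivatives at the expansion point and divide by k!.

x^2/8 + 1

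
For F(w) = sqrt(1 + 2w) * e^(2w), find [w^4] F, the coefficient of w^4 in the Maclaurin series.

11/8

Write out both Maclaurin series and multiply, keeping only the needed powers.
F(0) = 1
F′(0) = 3
F′′(0) = 7
F′′′(0) = 17
F^(4)(0) = 33
So c_4 = F^(4)(0)/4! = 11/8.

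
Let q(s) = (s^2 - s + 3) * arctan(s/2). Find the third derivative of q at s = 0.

9/4

Shift and add copies of the series according to the polynomial's terms.
The coefficient of s^3 in the expansion is 3/8, so q′′′(0) = 3! * (3/8) = 9/4.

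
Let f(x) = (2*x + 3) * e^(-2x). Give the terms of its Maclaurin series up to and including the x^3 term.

Shift and add copies of the series according to the polynomial's terms.
[x^0] = 3;  [x^1] = -4;  [x^2] = 2;  [x^3] = 0.

2*x^2 - 4*x + 3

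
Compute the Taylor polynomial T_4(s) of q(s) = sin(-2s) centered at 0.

4*s^3/3 - 2*s

Use the known series and substitute for the argument.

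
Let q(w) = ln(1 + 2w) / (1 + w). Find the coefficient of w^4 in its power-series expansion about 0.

-32/3

Write out both Maclaurin series and multiply, keeping only the needed powers.
[w^0] = 0;  [w^1] = 2;  [w^2] = -4;  [w^3] = 20/3;  [w^4] = -32/3.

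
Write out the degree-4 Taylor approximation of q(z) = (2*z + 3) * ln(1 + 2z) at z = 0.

Distribute the polynomial across the series and collect like powers.
q(0) = 0
q′(0) = 6
q′′(0) = -4
q′′′(0) = 24
q^(4)(0) = -160
The Taylor polynomial is Σ q^(k)(0)/k! · z^k.

-20*z^4/3 + 4*z^3 - 2*z^2 + 6*z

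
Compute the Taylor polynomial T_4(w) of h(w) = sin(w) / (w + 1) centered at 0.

Use 1/(1 - r) = Σ r^k on the denominator, then take the Cauchy product.
h(0) = 0
h′(0) = 1
h′′(0) = -2
h′′′(0) = 5
h^(4)(0) = -20
Dividing each by k! gives the coefficients c_0, ..., c_4.

-5*w^4/6 + 5*w^3/6 - w^2 + w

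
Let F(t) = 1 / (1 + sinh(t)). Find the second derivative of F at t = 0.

2

Use the geometric series for the reciprocal, then substitute.
The coefficient of t^2 in the expansion is 1, so F′′(0) = 2! * (1) = 2.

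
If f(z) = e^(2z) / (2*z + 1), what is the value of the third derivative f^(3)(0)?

Multiply the numerator's expansion by the denominator's geometric series.
The coefficient of z^3 in the expansion is -8/3, so f′′′(0) = 3! * (-8/3) = -16.

-16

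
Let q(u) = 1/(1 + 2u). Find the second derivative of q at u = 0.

Use the known series and substitute for the argument.
The coefficient of u^2 in the expansion is 4, so q′′(0) = 2! * (4) = 8.

8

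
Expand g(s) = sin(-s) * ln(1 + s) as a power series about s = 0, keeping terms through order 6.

Take the Cauchy product of the two expansions.
g(0) = 0
g′(0) = 0
g′′(0) = -2
g′′′(0) = 3
g^(4)(0) = -4
g^(5)(0) = 20
g^(6)(0) = -110
The Taylor polynomial is Σ g^(k)(0)/k! · s^k.

-11*s^6/72 + s^5/6 - s^4/6 + s^3/2 - s^2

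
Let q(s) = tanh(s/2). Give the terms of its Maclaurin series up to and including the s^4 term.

q(0) = 0
q′(0) = 1/2
q′′(0) = 0
q′′′(0) = -1/4
q^(4)(0) = 0
The Taylor polynomial is Σ q^(k)(0)/k! · s^k.

-s^3/24 + s/2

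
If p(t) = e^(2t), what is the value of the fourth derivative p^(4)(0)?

16

The coefficient of t^4 in the expansion is 2/3, so p^(4)(0) = 4! * (2/3) = 16.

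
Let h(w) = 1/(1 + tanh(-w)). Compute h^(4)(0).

8

Substitute the inner expansion into the outer series and collect powers.
The coefficient of w^4 in the expansion is 1/3, so h^(4)(0) = 4! * (1/3) = 8.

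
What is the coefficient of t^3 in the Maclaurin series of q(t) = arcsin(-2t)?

q(0) = 0
q′(0) = -2
q′′(0) = 0
q′′′(0) = -8

-4/3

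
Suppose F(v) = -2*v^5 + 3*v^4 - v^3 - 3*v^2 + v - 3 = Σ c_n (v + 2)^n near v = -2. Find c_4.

23

F(-2) = 103
F′(-2) = -255
F′′(-2) = 470
F′′′(-2) = -630
F^(4)(-2) = 552
So c_4 = F^(4)(-2)/4! = 23.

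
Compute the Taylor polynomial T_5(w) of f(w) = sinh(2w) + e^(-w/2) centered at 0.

341*w^5/1280 + w^4/384 + 21*w^3/16 + w^2/8 + 3*w/2 + 1

Add the two expansions coefficient-wise.
f(0) = 1
f′(0) = 3/2
f′′(0) = 1/4
f′′′(0) = 63/8
f^(4)(0) = 1/16
f^(5)(0) = 1023/32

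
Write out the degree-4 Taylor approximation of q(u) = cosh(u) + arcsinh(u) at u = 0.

u^4/24 - u^3/6 + u^2/2 + u + 1

Expand each term separately and add.
q(0) = 1
q′(0) = 1
q′′(0) = 1
q′′′(0) = -1
q^(4)(0) = 1
Dividing each by k! gives the coefficients c_0, ..., c_4.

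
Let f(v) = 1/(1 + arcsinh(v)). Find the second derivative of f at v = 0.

2

Substitute the inner expansion into the outer series and collect powers.
From the series, [v^2] f = 1; multiply by 2! = 2 to get 2.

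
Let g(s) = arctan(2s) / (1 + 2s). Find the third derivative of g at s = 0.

32

Expand each factor separately, then convolve coefficients.
The coefficient of s^3 in the expansion is 16/3, so g′′′(0) = 3! * (16/3) = 32.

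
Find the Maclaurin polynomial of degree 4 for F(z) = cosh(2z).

[z^0] = 1;  [z^1] = 0;  [z^2] = 2;  [z^3] = 0;  [z^4] = 2/3.

2*z^4/3 + 2*z^2 + 1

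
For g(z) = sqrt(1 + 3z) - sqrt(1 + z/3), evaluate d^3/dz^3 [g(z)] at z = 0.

Combine the two series term by term.
The coefficient of z^3 in the expansion is 91/54, so g′′′(0) = 3! * (91/54) = 91/9.

91/9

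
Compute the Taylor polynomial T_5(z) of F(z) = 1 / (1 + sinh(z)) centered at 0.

Expand as Σ (-1)^k u^k with u equal to the inner function's series.
F(0) = 1
F′(0) = -1
F′′(0) = 2
F′′′(0) = -7
F^(4)(0) = 32
F^(5)(0) = -181

-181*z^5/120 + 4*z^4/3 - 7*z^3/6 + z^2 - z + 1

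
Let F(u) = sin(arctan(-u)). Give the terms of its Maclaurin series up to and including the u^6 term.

Plug the Maclaurin series of the inner function into that of the outer and collect terms.
[u^0] = 0;  [u^1] = -1;  [u^2] = 0;  [u^3] = 1/2;  [u^4] = 0;  [u^5] = -3/8;  [u^6] = 0.

-3*u^5/8 + u^3/2 - u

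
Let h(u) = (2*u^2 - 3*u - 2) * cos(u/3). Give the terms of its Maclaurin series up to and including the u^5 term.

-u^5/648 - 109*u^4/972 + u^3/6 + 19*u^2/9 - 3*u - 2

Shift and add copies of the series according to the polynomial's terms.
[u^0] = -2;  [u^1] = -3;  [u^2] = 19/9;  [u^3] = 1/6;  [u^4] = -109/972;  [u^5] = -1/648.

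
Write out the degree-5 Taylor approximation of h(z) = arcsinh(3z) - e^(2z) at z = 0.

431*z^5/24 - 2*z^4/3 - 35*z^3/6 - 2*z^2 + z - 1

Add the two expansions coefficient-wise.
h(0) = -1
h′(0) = 1
h′′(0) = -4
h′′′(0) = -35
h^(4)(0) = -16
h^(5)(0) = 2155
Then c_k = h^(k)(0)/k! gives each Taylor coefficient.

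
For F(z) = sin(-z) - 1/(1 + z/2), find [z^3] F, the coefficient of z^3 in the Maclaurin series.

7/24

Add the two expansions coefficient-wise.
[z^0] = -1;  [z^1] = -1/2;  [z^2] = -1/4;  [z^3] = 7/24.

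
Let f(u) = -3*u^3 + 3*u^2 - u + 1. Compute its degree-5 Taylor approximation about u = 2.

f(2) = -13
f′(2) = -25
f′′(2) = -30
f′′′(2) = -18
f^(4)(2) = 0
f^(5)(2) = 0

-3*(u - 2)^3 - 15*(u - 2)^2 - 25*(u - 2) - 13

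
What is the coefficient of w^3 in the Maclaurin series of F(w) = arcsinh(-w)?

1/6

F(0) = 0
F′(0) = -1
F′′(0) = 0
F′′′(0) = 1
Dividing each by k! gives the coefficients c_0, ..., c_3.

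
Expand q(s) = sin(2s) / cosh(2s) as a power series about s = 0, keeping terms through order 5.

48*s^5/5 - 16*s^3/3 + 2*s

Divide the numerator series by the denominator series (power-series long division).
q(0) = 0
q′(0) = 2
q′′(0) = 0
q′′′(0) = -32
q^(4)(0) = 0
q^(5)(0) = 1152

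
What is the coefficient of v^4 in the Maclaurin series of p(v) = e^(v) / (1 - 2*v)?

211/8

Use 1/(1 - r) = Σ r^k on the denominator, then take the Cauchy product.
[v^0] = 1;  [v^1] = 3;  [v^2] = 13/2;  [v^3] = 79/6;  [v^4] = 211/8.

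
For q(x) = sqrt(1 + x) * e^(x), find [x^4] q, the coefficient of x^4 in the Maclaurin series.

Multiply the two series term by term and collect like powers.
q(0) = 1
q′(0) = 3/2
q′′(0) = 7/4
q′′′(0) = 17/8
q^(4)(0) = 33/16

11/128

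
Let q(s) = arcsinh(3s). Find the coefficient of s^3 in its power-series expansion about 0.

-9/2

[s^0] = 0;  [s^1] = 3;  [s^2] = 0;  [s^3] = -9/2.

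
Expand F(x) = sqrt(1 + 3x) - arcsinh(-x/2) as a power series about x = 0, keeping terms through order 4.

Add the two expansions coefficient-wise.
F(0) = 1
F′(0) = 2
F′′(0) = -9/4
F′′′(0) = 10
F^(4)(0) = -1215/16

-405*x^4/128 + 5*x^3/3 - 9*x^2/8 + 2*x + 1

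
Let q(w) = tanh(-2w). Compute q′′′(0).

16

From the series, [w^3] q = 8/3; multiply by 3! = 6 to get 16.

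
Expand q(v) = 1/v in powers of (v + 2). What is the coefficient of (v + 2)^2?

Apply the Taylor formula c_k = f^(k)(a)/k!.
[(v + 2)^0] = -1/2;  [(v + 2)^1] = -1/4;  [(v + 2)^2] = -1/8.

-1/8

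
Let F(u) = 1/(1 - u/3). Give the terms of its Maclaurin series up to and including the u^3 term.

Apply the Taylor formula c_k = f^(k)(a)/k!.
F(0) = 1
F′(0) = 1/3
F′′(0) = 2/9
F′′′(0) = 2/9
Then c_k = F^(k)(0)/k! gives each Taylor coefficient.

u^3/27 + u^2/9 + u/3 + 1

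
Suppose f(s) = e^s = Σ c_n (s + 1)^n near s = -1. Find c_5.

Use the known series and substitute for the argument.
f(-1) = e^(-1)
f′(-1) = e^(-1)
f′′(-1) = e^(-1)
f′′′(-1) = e^(-1)
f^(4)(-1) = e^(-1)
f^(5)(-1) = e^(-1)
So c_5 = f^(5)(-1)/5! = e^(-1)/120.

e^(-1)/120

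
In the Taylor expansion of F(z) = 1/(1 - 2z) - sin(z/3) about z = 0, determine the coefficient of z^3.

Expand each term separately and add.

1297/162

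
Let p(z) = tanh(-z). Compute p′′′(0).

2

The coefficient of z^3 in the expansion is 1/3, so p′′′(0) = 3! * (1/3) = 2.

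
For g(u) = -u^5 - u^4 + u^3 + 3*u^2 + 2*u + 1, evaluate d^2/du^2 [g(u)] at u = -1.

8

Compute the successive derivatives at the expansion point and divide by k!.
The coefficient of (u + 1)^2 in the expansion is 4, so g′′(-1) = 2! * (4) = 8.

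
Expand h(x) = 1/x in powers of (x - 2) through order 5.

-(x - 2)^5/64 + (x - 2)^4/32 - (x - 2)^3/16 + (x - 2)^2/8 - (x - 2)/4 + 1/2

Compute the successive derivatives at the expansion point and divide by k!.
h(2) = 1/2
h′(2) = -1/4
h′′(2) = 1/4
h′′′(2) = -3/8
h^(4)(2) = 3/4
h^(5)(2) = -15/8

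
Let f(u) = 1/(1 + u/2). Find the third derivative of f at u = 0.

From the series, [u^3] f = -1/8; multiply by 3! = 6 to get -3/4.

-3/4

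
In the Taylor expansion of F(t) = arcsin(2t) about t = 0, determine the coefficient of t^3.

F(0) = 0
F′(0) = 2
F′′(0) = 0
F′′′(0) = 8
Then c_k = F^(k)(0)/k! gives each Taylor coefficient.

4/3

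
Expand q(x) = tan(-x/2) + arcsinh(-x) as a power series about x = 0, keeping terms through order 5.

Combine the two series term by term.

-19*x^5/240 + x^3/8 - 3*x/2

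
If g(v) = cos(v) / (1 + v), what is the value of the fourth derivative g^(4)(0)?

13

Multiply the two series term by term and collect like powers.
From the series, [v^4] g = 13/24; multiply by 4! = 24 to get 13.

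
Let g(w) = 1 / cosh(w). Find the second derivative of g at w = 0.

-1

Divide the numerator series by the denominator series (power-series long division).
The coefficient of w^2 in the expansion is -1/2, so g′′(0) = 2! * (-1/2) = -1.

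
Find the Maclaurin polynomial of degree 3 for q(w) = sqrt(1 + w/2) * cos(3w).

Write out both Maclaurin series and multiply, keeping only the needed powers.
[w^0] = 1;  [w^1] = 1/4;  [w^2] = -145/32;  [w^3] = -143/128.

-143*w^3/128 - 145*w^2/32 + w/4 + 1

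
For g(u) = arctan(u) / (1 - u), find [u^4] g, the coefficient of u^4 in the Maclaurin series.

2/3

Multiply the two series term by term and collect like powers.
g(0) = 0
g′(0) = 1
g′′(0) = 2
g′′′(0) = 4
g^(4)(0) = 16
So c_4 = g^(4)(0)/4! = 2/3.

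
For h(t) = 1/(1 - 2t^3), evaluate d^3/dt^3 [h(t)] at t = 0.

12

From the series, [t^3] h = 2; multiply by 3! = 6 to get 12.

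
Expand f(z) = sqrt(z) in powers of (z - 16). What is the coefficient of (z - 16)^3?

1/16384

Use the known series and substitute for the argument.
f(16) = 4
f′(16) = 1/8
f′′(16) = -1/256
f′′′(16) = 3/8192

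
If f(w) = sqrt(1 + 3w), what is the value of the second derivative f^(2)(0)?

-9/4

Apply the Taylor formula c_k = f^(k)(a)/k!.
From the series, [w^2] f = -9/8; multiply by 2! = 2 to get -9/4.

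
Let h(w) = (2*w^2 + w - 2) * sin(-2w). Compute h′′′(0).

-40

Multiply each power in the prefactor through the base expansion.
The coefficient of w^3 in the expansion is -20/3, so h′′′(0) = 3! * (-20/3) = -40.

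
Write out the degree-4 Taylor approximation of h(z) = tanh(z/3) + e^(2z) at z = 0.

Add the two expansions coefficient-wise.
h(0) = 1
h′(0) = 7/3
h′′(0) = 4
h′′′(0) = 214/27
h^(4)(0) = 16
Then c_k = h^(k)(0)/k! gives each Taylor coefficient.

2*z^4/3 + 107*z^3/81 + 2*z^2 + 7*z/3 + 1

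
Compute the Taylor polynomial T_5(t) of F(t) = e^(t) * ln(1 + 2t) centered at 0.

209*t^5/60 - 2*t^4 + 5*t^3/3 + 2*t

Multiply the two series term by term and collect like powers.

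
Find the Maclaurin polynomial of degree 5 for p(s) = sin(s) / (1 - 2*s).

Use 1/(1 - r) = Σ r^k on the denominator, then take the Cauchy product.
p(0) = 0
p′(0) = 1
p′′(0) = 4
p′′′(0) = 23
p^(4)(0) = 184
p^(5)(0) = 1841

1841*s^5/120 + 23*s^4/3 + 23*s^3/6 + 2*s^2 + s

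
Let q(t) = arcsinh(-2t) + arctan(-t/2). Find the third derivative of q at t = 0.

Expand each term separately and add.
The coefficient of t^3 in the expansion is 11/8, so q′′′(0) = 3! * (11/8) = 33/4.

33/4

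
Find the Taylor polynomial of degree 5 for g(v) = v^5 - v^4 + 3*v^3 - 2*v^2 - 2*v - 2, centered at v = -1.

(v + 1)^5 - 6*(v + 1)^4 + 17*(v + 1)^3 - 27*(v + 1)^2 + 20*(v + 1) - 7

Differentiate repeatedly and evaluate at the center.
g(-1) = -7
g′(-1) = 20
g′′(-1) = -54
g′′′(-1) = 102
g^(4)(-1) = -144
g^(5)(-1) = 120
Dividing each by k! gives the coefficients c_0, ..., c_5.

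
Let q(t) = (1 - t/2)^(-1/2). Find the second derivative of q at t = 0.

3/16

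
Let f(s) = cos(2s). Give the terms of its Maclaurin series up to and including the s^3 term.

1 - 2*s^2

f(0) = 1
f′(0) = 0
f′′(0) = -4
f′′′(0) = 0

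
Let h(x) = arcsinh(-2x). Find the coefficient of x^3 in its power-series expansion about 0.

4/3

Compute the successive derivatives at the expansion point and divide by k!.
h(0) = 0
h′(0) = -2
h′′(0) = 0
h′′′(0) = 8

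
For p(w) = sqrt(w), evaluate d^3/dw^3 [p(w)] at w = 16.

3/8192

The coefficient of (w - 16)^3 in the expansion is 1/16384, so p′′′(16) = 3! * (1/16384) = 3/8192.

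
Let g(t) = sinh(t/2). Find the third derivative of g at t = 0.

1/8

From the series, [t^3] g = 1/48; multiply by 3! = 6 to get 1/8.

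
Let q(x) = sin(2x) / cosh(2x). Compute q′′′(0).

Invert the denominator's series and multiply.
From the series, [x^3] q = -16/3; multiply by 3! = 6 to get -32.

-32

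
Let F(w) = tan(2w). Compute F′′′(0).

16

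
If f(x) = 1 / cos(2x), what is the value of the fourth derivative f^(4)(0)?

Invert the denominator's series and multiply.
From the series, [x^4] f = 10/3; multiply by 4! = 24 to get 80.

80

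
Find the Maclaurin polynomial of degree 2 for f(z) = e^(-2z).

2*z^2 - 2*z + 1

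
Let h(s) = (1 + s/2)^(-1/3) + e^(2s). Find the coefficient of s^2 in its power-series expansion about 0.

Expand each term separately and add.
h(0) = 2
h′(0) = 11/6
h′′(0) = 37/9
Dividing each by k! gives the coefficients c_0, ..., c_2.

37/18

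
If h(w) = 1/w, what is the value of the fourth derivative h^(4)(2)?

The coefficient of (w - 2)^4 in the expansion is 1/32, so h^(4)(2) = 4! * (1/32) = 3/4.

3/4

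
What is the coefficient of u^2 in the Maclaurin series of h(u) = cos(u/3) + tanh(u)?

-1/18

Expand each term separately and add.
h(0) = 1
h′(0) = 1
h′′(0) = -1/9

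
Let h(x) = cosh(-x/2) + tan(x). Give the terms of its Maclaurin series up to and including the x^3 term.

Combine the two series term by term.
[x^0] = 1;  [x^1] = 1;  [x^2] = 1/8;  [x^3] = 1/3.

x^3/3 + x^2/8 + x + 1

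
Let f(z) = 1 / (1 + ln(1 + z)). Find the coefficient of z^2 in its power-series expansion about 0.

3/2

Use the geometric series for the reciprocal, then substitute.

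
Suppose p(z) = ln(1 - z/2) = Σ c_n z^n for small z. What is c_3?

p(0) = 0
p′(0) = -1/2
p′′(0) = -1/4
p′′′(0) = -1/4
The Taylor polynomial is Σ p^(k)(0)/k! · z^k.

-1/24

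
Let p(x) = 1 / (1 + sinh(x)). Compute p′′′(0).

-7

Use the geometric series for the reciprocal, then substitute.
From the series, [x^3] p = -7/6; multiply by 3! = 6 to get -7.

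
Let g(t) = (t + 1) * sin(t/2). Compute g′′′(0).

-1/8

Multiply each power in the prefactor through the base expansion.
The coefficient of t^3 in the expansion is -1/48, so g′′′(0) = 3! * (-1/48) = -1/8.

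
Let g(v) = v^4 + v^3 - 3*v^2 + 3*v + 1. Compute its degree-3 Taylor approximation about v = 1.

[(v - 1)^0] = 3;  [(v - 1)^1] = 4;  [(v - 1)^2] = 6;  [(v - 1)^3] = 5.

5*(v - 1)^3 + 6*(v - 1)^2 + 4*(v - 1) + 3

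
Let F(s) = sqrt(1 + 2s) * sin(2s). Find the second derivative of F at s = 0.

Write out both Maclaurin series and multiply, keeping only the needed powers.
The coefficient of s^2 in the expansion is 2, so F′′(0) = 2! * (2) = 4.

4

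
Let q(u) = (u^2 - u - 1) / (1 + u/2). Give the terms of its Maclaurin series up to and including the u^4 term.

5*u^4/16 - 5*u^3/8 + 5*u^2/4 - u/2 - 1

Distribute the polynomial across the series and collect like powers.
q(0) = -1
q′(0) = -1/2
q′′(0) = 5/2
q′′′(0) = -15/4
q^(4)(0) = 15/2
Then c_k = q^(k)(0)/k! gives each Taylor coefficient.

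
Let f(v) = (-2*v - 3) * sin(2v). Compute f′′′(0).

24

Distribute the polynomial across the series and collect like powers.
The coefficient of v^3 in the expansion is 4, so f′′′(0) = 3! * (4) = 24.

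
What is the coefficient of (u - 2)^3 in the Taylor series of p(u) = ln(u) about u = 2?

1/24

p(2) = ln(2)
p′(2) = 1/2
p′′(2) = -1/4
p′′′(2) = 1/4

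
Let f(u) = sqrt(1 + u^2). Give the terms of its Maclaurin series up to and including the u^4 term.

-u^4/8 + u^2/2 + 1

f(0) = 1
f′(0) = 0
f′′(0) = 1
f′′′(0) = 0
f^(4)(0) = -3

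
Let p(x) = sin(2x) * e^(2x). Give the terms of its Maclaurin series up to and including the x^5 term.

Multiply the two series term by term and collect like powers.
p(0) = 0
p′(0) = 2
p′′(0) = 8
p′′′(0) = 16
p^(4)(0) = 0
p^(5)(0) = -128

-16*x^5/15 + 8*x^3/3 + 4*x^2 + 2*x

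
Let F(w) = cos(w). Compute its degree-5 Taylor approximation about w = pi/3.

-sqrt(3)*(w - pi/3)^5/240 + (w - pi/3)^4/48 + sqrt(3)*(w - pi/3)^3/12 - (w - pi/3)^2/4 - sqrt(3)*(w - pi/3)/2 + 1/2

[(w - pi/3)^0] = 1/2;  [(w - pi/3)^1] = -sqrt(3)/2;  [(w - pi/3)^2] = -1/4;  [(w - pi/3)^3] = sqrt(3)/12;  [(w - pi/3)^4] = 1/48;  [(w - pi/3)^5] = -sqrt(3)/240.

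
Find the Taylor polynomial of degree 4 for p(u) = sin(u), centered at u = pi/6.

p(pi/6) = 1/2
p′(pi/6) = sqrt(3)/2
p′′(pi/6) = -1/2
p′′′(pi/6) = -sqrt(3)/2
p^(4)(pi/6) = 1/2
Dividing each by k! gives the coefficients c_0, ..., c_4.

(u - pi/6)^4/48 - sqrt(3)*(u - pi/6)^3/12 - (u - pi/6)^2/4 + sqrt(3)*(u - pi/6)/2 + 1/2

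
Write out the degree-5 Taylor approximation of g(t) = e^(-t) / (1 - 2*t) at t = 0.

Expand 1/(denominator) as a geometric series and multiply by the numerator's series.

2329*t^5/120 + 233*t^4/24 + 29*t^3/6 + 5*t^2/2 + t + 1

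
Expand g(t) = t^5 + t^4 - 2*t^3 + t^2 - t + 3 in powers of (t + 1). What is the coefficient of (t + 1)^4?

-4

Compute the successive derivatives at the expansion point and divide by k!.
So c_4 = g^(4)(-1)/4! = -4.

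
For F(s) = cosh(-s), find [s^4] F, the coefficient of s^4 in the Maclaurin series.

1/24

F(0) = 1
F′(0) = 0
F′′(0) = 1
F′′′(0) = 0
F^(4)(0) = 1
Dividing each by k! gives the coefficients c_0, ..., c_4.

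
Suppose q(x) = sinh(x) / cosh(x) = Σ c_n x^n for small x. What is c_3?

-1/3

Write the quotient as an unknown series and match coefficients against numerator = denominator · series.
q(0) = 0
q′(0) = 1
q′′(0) = 0
q′′′(0) = -2
The Taylor polynomial is Σ q^(k)(0)/k! · x^k.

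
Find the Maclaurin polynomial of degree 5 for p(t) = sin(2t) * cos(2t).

64*t^5/15 - 16*t^3/3 + 2*t

Expand each factor separately, then convolve coefficients.
p(0) = 0
p′(0) = 2
p′′(0) = 0
p′′′(0) = -32
p^(4)(0) = 0
p^(5)(0) = 512
The Taylor polynomial is Σ p^(k)(0)/k! · t^k.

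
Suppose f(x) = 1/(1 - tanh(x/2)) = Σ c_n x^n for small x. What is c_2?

Substitute the inner expansion into the outer series and collect powers.
f(0) = 1
f′(0) = 1/2
f′′(0) = 1/2
So c_2 = f′′(0)/2! = 1/4.

1/4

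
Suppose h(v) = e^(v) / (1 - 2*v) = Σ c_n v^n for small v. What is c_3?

Use 1/(1 - r) = Σ r^k on the denominator, then take the Cauchy product.

79/6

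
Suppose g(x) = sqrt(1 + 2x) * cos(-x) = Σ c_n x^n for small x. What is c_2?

-1

Expand each factor separately, then convolve coefficients.
[x^0] = 1;  [x^1] = 1;  [x^2] = -1.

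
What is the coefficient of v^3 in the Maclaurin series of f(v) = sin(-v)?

Use the known series and substitute for the argument.

1/6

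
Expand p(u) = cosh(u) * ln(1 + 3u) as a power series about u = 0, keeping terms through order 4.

Multiply the two series term by term and collect like powers.
[u^0] = 0;  [u^1] = 3;  [u^2] = -9/2;  [u^3] = 21/2;  [u^4] = -45/2.

-45*u^4/2 + 21*u^3/2 - 9*u^2/2 + 3*u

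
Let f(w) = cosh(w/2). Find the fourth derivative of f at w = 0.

1/16

Use the known series and substitute for the argument.
The coefficient of w^4 in the expansion is 1/384, so f^(4)(0) = 4! * (1/384) = 1/16.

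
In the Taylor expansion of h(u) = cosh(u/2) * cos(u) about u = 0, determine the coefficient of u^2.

-3/8

Write out both Maclaurin series and multiply, keeping only the needed powers.
h(0) = 1
h′(0) = 0
h′′(0) = -3/4
So c_2 = h′′(0)/2! = -3/8.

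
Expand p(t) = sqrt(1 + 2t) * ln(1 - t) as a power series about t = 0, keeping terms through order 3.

-t^3/3 - 3*t^2/2 - t

Write out both Maclaurin series and multiply, keeping only the needed powers.
p(0) = 0
p′(0) = -1
p′′(0) = -3
p′′′(0) = -2
The Taylor polynomial is Σ p^(k)(0)/k! · t^k.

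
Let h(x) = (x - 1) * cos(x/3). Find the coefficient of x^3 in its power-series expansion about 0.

-1/18

Shift and add copies of the series according to the polynomial's terms.
[x^0] = -1;  [x^1] = 1;  [x^2] = 1/18;  [x^3] = -1/18.
So c_3 = h′′′(0)/3! = -1/18.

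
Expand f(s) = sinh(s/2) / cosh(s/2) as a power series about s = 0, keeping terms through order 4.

Write the quotient as an unknown series and match coefficients against numerator = denominator · series.
f(0) = 0
f′(0) = 1/2
f′′(0) = 0
f′′′(0) = -1/4
f^(4)(0) = 0
Then c_k = f^(k)(0)/k! gives each Taylor coefficient.

-s^3/24 + s/2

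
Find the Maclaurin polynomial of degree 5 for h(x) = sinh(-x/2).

h(0) = 0
h′(0) = -1/2
h′′(0) = 0
h′′′(0) = -1/8
h^(4)(0) = 0
h^(5)(0) = -1/32

-x^5/3840 - x^3/48 - x/2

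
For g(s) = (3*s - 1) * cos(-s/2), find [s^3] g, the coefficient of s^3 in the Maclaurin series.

Distribute the polynomial across the series and collect like powers.
g(0) = -1
g′(0) = 3
g′′(0) = 1/4
g′′′(0) = -9/4
The Taylor polynomial is Σ g^(k)(0)/k! · s^k.

-3/8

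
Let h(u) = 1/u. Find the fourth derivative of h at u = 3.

8/81

Compute the successive derivatives at the expansion point and divide by k!.
The coefficient of (u - 3)^4 in the expansion is 1/243, so h^(4)(3) = 4! * (1/243) = 8/81.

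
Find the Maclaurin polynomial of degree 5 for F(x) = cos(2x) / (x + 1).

Multiply the numerator's expansion by the denominator's geometric series.
F(0) = 1
F′(0) = -1
F′′(0) = -2
F′′′(0) = 6
F^(4)(0) = -8
F^(5)(0) = 40

x^5/3 - x^4/3 + x^3 - x^2 - x + 1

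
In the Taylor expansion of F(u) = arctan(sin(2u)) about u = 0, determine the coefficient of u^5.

12

Compose series: expand the inner function first, then feed it into the outer expansion.
F(0) = 0
F′(0) = 2
F′′(0) = 0
F′′′(0) = -24
F^(4)(0) = 0
F^(5)(0) = 1440
So c_5 = F^(5)(0)/5! = 12.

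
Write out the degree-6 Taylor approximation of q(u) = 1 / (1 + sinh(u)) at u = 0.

77*u^6/45 - 181*u^5/120 + 4*u^4/3 - 7*u^3/6 + u^2 - u + 1

Use the geometric series for the reciprocal, then substitute.
[u^0] = 1;  [u^1] = -1;  [u^2] = 1;  [u^3] = -7/6;  [u^4] = 4/3;  [u^5] = -181/120;  [u^6] = 77/45.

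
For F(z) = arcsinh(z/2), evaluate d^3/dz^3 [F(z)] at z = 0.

-1/8

Compute the successive derivatives at the expansion point and divide by k!.
The coefficient of z^3 in the expansion is -1/48, so F′′′(0) = 3! * (-1/48) = -1/8.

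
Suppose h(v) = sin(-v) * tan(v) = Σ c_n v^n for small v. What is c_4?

-1/6

Multiply the two series term by term and collect like powers.
[v^0] = 0;  [v^1] = 0;  [v^2] = -1;  [v^3] = 0;  [v^4] = -1/6.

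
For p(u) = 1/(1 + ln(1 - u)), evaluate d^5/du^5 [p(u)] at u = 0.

Let u equal the inner series; expand the outer function in u and truncate.
From the series, [u^5] p = 347/60; multiply by 5! = 120 to get 694.

694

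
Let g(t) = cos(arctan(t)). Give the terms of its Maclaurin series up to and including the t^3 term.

Plug the Maclaurin series of the inner function into that of the outer and collect terms.
g(0) = 1
g′(0) = 0
g′′(0) = -1
g′′′(0) = 0

1 - t^2/2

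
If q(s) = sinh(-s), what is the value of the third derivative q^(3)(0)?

Differentiate repeatedly and evaluate at the center.
The coefficient of s^3 in the expansion is -1/6, so q′′′(0) = 3! * (-1/6) = -1.

-1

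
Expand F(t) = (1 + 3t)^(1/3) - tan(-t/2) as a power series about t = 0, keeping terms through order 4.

Add the two expansions coefficient-wise.
[t^0] = 1;  [t^1] = 3/2;  [t^2] = -1;  [t^3] = 41/24;  [t^4] = -10/3.

-10*t^4/3 + 41*t^3/24 - t^2 + 3*t/2 + 1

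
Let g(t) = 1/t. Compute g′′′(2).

-3/8

Use the known series and substitute for the argument.
The coefficient of (t - 2)^3 in the expansion is -1/16, so g′′′(2) = 3! * (-1/16) = -3/8.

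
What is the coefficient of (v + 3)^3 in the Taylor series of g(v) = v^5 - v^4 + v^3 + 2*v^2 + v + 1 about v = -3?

g(-3) = -335
g′(-3) = 529
g′′(-3) = -662
g′′′(-3) = 618
Then c_k = g^(k)(-3)/k! gives each Taylor coefficient.

103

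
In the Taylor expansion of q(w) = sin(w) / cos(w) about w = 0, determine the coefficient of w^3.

Divide the numerator series by the denominator series (power-series long division).
q(0) = 0
q′(0) = 1
q′′(0) = 0
q′′′(0) = 2
So c_3 = q′′′(0)/3! = 1/3.

1/3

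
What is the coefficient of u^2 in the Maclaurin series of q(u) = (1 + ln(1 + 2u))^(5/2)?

5/2

Let u equal the inner series; expand the outer function in u and truncate.
[u^0] = 1;  [u^1] = 5;  [u^2] = 5/2.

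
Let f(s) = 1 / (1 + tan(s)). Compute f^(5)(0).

-256

Expand as Σ (-1)^k u^k with u equal to the inner function's series.
From the series, [s^5] f = -32/15; multiply by 5! = 120 to get -256.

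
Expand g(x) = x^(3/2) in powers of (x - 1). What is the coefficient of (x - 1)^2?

3/8

Differentiate repeatedly and evaluate at the center.
[(x - 1)^0] = 1;  [(x - 1)^1] = 3/2;  [(x - 1)^2] = 3/8.
So c_2 = g′′(1)/2! = 3/8.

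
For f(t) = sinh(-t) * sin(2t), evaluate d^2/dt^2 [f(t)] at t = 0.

-4

Write out both Maclaurin series and multiply, keeping only the needed powers.
From the series, [t^2] f = -2; multiply by 2! = 2 to get -4.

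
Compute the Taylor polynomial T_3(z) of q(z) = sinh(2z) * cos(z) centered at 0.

z^3/3 + 2*z

Expand each factor separately, then convolve coefficients.
q(0) = 0
q′(0) = 2
q′′(0) = 0
q′′′(0) = 2
Then c_k = q^(k)(0)/k! gives each Taylor coefficient.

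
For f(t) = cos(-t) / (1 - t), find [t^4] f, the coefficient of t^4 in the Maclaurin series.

Expand 1/(denominator) as a geometric series and multiply by the numerator's series.
f(0) = 1
f′(0) = 1
f′′(0) = 1
f′′′(0) = 3
f^(4)(0) = 13

13/24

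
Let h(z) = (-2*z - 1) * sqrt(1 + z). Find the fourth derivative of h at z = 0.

Shift and add copies of the series according to the polynomial's terms.
From the series, [z^4] h = -11/128; multiply by 4! = 24 to get -33/16.

-33/16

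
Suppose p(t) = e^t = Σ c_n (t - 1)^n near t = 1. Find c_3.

[(t - 1)^0] = e;  [(t - 1)^1] = e;  [(t - 1)^2] = e/2;  [(t - 1)^3] = e/6.

e/6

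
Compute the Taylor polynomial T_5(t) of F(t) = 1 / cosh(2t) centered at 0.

10*t^4/3 - 2*t^2 + 1

Invert the denominator's series and multiply.
[t^0] = 1;  [t^1] = 0;  [t^2] = -2;  [t^3] = 0;  [t^4] = 10/3;  [t^5] = 0.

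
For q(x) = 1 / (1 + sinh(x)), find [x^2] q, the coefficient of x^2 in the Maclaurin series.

Use the geometric series for the reciprocal, then substitute.

1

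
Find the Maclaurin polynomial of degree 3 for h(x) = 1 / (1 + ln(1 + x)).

Use the geometric series for the reciprocal, then substitute.
h(0) = 1
h′(0) = -1
h′′(0) = 3
h′′′(0) = -14
Then c_k = h^(k)(0)/k! gives each Taylor coefficient.

-7*x^3/3 + 3*x^2/2 - x + 1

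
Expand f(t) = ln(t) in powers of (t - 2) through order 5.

f(2) = ln(2)
f′(2) = 1/2
f′′(2) = -1/4
f′′′(2) = 1/4
f^(4)(2) = -3/8
f^(5)(2) = 3/4
The Taylor polynomial is Σ f^(k)(2)/k! · (t - 2)^k.

(t - 2)^5/160 - (t - 2)^4/64 + (t - 2)^3/24 - (t - 2)^2/8 + (t - 2)/2 + ln(2)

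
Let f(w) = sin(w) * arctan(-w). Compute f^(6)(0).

Expand each factor separately, then convolve coefficients.
The coefficient of w^6 in the expansion is -19/72, so f^(6)(0) = 6! * (-19/72) = -190.

-190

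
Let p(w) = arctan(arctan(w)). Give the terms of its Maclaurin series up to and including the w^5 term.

Compose series: expand the inner function first, then feed it into the outer expansion.
p(0) = 0
p′(0) = 1
p′′(0) = 0
p′′′(0) = -4
p^(4)(0) = 0
p^(5)(0) = 88
Then c_k = p^(k)(0)/k! gives each Taylor coefficient.

11*w^5/15 - 2*w^3/3 + w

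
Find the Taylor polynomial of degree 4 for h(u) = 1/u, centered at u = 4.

Use the known series and substitute for the argument.
h(4) = 1/4
h′(4) = -1/16
h′′(4) = 1/32
h′′′(4) = -3/128
h^(4)(4) = 3/128

(u - 4)^4/1024 - (u - 4)^3/256 + (u - 4)^2/64 - (u - 4)/16 + 1/4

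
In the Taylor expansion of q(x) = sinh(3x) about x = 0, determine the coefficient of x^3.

9/2

q(0) = 0
q′(0) = 3
q′′(0) = 0
q′′′(0) = 27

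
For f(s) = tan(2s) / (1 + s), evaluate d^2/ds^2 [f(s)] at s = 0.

-4

Multiply the two series term by term and collect like powers.
The coefficient of s^2 in the expansion is -2, so f′′(0) = 2! * (-2) = -4.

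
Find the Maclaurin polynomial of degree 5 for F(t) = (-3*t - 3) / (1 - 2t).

Multiply each power in the prefactor through the base expansion.
F(0) = -3
F′(0) = -9
F′′(0) = -36
F′′′(0) = -216
F^(4)(0) = -1728
F^(5)(0) = -17280
Then c_k = F^(k)(0)/k! gives each Taylor coefficient.

-144*t^5 - 72*t^4 - 36*t^3 - 18*t^2 - 9*t - 3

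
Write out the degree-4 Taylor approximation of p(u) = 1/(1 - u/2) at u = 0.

u^4/16 + u^3/8 + u^2/4 + u/2 + 1

p(0) = 1
p′(0) = 1/2
p′′(0) = 1/2
p′′′(0) = 3/4
p^(4)(0) = 3/2
Then c_k = p^(k)(0)/k! gives each Taylor coefficient.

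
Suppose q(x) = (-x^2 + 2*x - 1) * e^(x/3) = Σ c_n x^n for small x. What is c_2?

Distribute the polynomial across the series and collect like powers.
q(0) = -1
q′(0) = 5/3
q′′(0) = -7/9
So c_2 = q′′(0)/2! = -7/18.

-7/18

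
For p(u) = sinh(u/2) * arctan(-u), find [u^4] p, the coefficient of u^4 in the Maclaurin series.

7/48

Expand each factor separately, then convolve coefficients.
p(0) = 0
p′(0) = 0
p′′(0) = -1
p′′′(0) = 0
p^(4)(0) = 7/2
The Taylor polynomial is Σ p^(k)(0)/k! · u^k.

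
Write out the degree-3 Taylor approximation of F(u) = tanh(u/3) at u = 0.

F(0) = 0
F′(0) = 1/3
F′′(0) = 0
F′′′(0) = -2/27
Dividing each by k! gives the coefficients c_0, ..., c_3.

-u^3/81 + u/3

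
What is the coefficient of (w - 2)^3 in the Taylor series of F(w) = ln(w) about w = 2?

[(w - 2)^0] = ln(2);  [(w - 2)^1] = 1/2;  [(w - 2)^2] = -1/8;  [(w - 2)^3] = 1/24.

1/24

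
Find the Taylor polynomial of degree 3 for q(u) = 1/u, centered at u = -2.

Differentiate repeatedly and evaluate at the center.
q(-2) = -1/2
q′(-2) = -1/4
q′′(-2) = -1/4
q′′′(-2) = -3/8
Then c_k = q^(k)(-2)/k! gives each Taylor coefficient.

-(u + 2)^3/16 - (u + 2)^2/8 - (u + 2)/4 - 1/2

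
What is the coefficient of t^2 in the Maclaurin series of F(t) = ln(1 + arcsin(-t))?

Let u equal the inner series; expand the outer function in u and truncate.
[t^0] = 0;  [t^1] = -1;  [t^2] = -1/2.

-1/2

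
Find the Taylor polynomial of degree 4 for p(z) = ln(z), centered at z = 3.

p(3) = ln(3)
p′(3) = 1/3
p′′(3) = -1/9
p′′′(3) = 2/27
p^(4)(3) = -2/27
Then c_k = p^(k)(3)/k! gives each Taylor coefficient.

-(z - 3)^4/324 + (z - 3)^3/81 - (z - 3)^2/18 + (z - 3)/3 + ln(3)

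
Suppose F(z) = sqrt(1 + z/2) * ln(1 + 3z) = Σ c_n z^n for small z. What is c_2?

-15/4

Take the Cauchy product of the two expansions.
F(0) = 0
F′(0) = 3
F′′(0) = -15/2
So c_2 = F′′(0)/2! = -15/4.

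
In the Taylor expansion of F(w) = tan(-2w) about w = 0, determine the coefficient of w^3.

Differentiate repeatedly and evaluate at the center.
F(0) = 0
F′(0) = -2
F′′(0) = 0
F′′′(0) = -16

-8/3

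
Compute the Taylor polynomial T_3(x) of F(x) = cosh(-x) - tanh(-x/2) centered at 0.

-x^3/24 + x^2/2 + x/2 + 1

Add the two expansions coefficient-wise.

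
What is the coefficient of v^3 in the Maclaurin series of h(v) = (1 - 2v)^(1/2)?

h(0) = 1
h′(0) = -1
h′′(0) = -1
h′′′(0) = -3
Then c_k = h^(k)(0)/k! gives each Taylor coefficient.

-1/2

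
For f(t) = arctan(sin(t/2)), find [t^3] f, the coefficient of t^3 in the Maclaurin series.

Compose series: expand the inner function first, then feed it into the outer expansion.
[t^0] = 0;  [t^1] = 1/2;  [t^2] = 0;  [t^3] = -1/16.

-1/16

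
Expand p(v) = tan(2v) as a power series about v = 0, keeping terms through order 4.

8*v^3/3 + 2*v

p(0) = 0
p′(0) = 2
p′′(0) = 0
p′′′(0) = 16
p^(4)(0) = 0
Then c_k = p^(k)(0)/k! gives each Taylor coefficient.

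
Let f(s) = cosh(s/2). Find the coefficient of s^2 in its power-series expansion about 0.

1/8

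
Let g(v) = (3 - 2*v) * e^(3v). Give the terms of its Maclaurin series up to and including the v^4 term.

Distribute the polynomial across the series and collect like powers.
[v^0] = 3;  [v^1] = 7;  [v^2] = 15/2;  [v^3] = 9/2;  [v^4] = 9/8.

9*v^4/8 + 9*v^3/2 + 15*v^2/2 + 7*v + 3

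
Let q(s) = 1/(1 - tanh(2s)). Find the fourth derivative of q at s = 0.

Plug the Maclaurin series of the inner function into that of the outer and collect terms.
The coefficient of s^4 in the expansion is 16/3, so q^(4)(0) = 4! * (16/3) = 128.

128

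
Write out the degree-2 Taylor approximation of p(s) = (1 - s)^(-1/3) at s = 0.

2*s^2/9 + s/3 + 1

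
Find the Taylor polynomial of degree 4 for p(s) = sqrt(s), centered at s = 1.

-5*(s - 1)^4/128 + (s - 1)^3/16 - (s - 1)^2/8 + (s - 1)/2 + 1

p(1) = 1
p′(1) = 1/2
p′′(1) = -1/4
p′′′(1) = 3/8
p^(4)(1) = -15/16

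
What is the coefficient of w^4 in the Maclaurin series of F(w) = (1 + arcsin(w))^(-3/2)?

Let u equal the inner series; expand the outer function in u and truncate.
F(0) = 1
F′(0) = -3/2
F′′(0) = 15/4
F′′′(0) = -117/8
F^(4)(0) = 1185/16

395/128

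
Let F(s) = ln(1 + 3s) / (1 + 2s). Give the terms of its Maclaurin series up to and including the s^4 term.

Expand each factor separately, then convolve coefficients.
F(0) = 0
F′(0) = 3
F′′(0) = -21
F′′′(0) = 180
F^(4)(0) = -1926

-321*s^4/4 + 30*s^3 - 21*s^2/2 + 3*s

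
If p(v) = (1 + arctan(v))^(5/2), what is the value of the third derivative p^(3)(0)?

-25/8

Let u equal the inner series; expand the outer function in u and truncate.
The coefficient of v^3 in the expansion is -25/48, so p′′′(0) = 3! * (-25/48) = -25/8.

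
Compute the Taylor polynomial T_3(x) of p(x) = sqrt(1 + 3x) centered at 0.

27*x^3/16 - 9*x^2/8 + 3*x/2 + 1

Apply the Taylor formula c_k = f^(k)(a)/k!.
p(0) = 1
p′(0) = 3/2
p′′(0) = -9/4
p′′′(0) = 81/8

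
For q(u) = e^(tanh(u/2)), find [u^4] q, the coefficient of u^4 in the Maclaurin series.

Compose series: expand the inner function first, then feed it into the outer expansion.

-7/384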